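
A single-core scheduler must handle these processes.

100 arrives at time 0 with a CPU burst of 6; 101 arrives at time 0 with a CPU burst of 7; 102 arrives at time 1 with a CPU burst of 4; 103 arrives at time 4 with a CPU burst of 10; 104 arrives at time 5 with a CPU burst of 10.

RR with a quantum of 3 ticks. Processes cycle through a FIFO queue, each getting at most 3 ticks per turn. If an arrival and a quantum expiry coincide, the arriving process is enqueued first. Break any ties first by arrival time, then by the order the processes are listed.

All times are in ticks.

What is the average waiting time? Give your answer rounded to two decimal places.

17.80

Schedule: | 100 0-3 | 101 3-6 | 102 6-9 | 100 9-12 | 103 12-15 | 104 15-18 | 101 18-21 | 102 21-22 | 103 22-25 | 104 25-28 | 101 28-29 | 103 29-32 | 104 32-35 | 103 35-36 | 104 36-37 |
Completion: 100=12  101=29  102=22  103=36  104=37
Turnaround (C−A): 100=12  101=29  102=21  103=32  104=32
Waiting times: 100=6, 101=22, 102=17, 103=22, 104=22
Average waiting = (6+22+17+22+22) / 5 = 89/5 = 17.80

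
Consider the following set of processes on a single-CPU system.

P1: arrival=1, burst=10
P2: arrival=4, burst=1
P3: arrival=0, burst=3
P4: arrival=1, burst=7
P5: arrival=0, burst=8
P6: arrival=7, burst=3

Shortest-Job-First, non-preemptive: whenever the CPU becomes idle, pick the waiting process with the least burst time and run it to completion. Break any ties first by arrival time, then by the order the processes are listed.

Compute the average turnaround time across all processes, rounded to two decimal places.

Timeline: | P3 0-3 | P4 3-10 | P2 10-11 | P6 11-14 | P5 14-22 | P1 22-32 |
Completion: P1=32  P2=11  P3=3  P4=10  P5=22  P6=14
Turnaround (C−A): P1=31  P2=7  P3=3  P4=9  P5=22  P6=7
Turnaround times: P1=31, P2=7, P3=3, P4=9, P5=22, P6=7
Average turnaround = (31+7+3+9+22+7) / 6 = 79/6 = 13.17

13.17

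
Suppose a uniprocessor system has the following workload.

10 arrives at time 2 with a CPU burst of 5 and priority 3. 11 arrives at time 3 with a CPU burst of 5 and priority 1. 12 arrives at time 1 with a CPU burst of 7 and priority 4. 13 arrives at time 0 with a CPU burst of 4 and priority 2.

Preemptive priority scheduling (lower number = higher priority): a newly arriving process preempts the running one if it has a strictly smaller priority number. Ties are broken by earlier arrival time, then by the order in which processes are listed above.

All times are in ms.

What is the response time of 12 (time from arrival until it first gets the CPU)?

Timeline: | 13 0-3 | 11 3-8 | 13 8-9 | 10 9-14 | 12 14-21 |
Completion: 10=14  11=8  12=21  13=9
Turnaround (C−A): 10=12  11=5  12=20  13=9
Response(12) = first start − arrival = 14 − 1 = 13

13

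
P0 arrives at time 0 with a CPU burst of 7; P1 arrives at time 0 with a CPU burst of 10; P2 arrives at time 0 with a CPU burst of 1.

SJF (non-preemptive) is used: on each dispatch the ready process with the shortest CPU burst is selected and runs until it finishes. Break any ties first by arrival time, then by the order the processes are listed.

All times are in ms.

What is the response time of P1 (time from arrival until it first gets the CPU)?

Gantt: | P2 0-1 | P0 1-8 | P1 8-18 |
Completion: P0=8  P1=18  P2=1
Turnaround (C−A): P0=8  P1=18  P2=1
Response(P1) = first start − arrival = 8 − 0 = 8

8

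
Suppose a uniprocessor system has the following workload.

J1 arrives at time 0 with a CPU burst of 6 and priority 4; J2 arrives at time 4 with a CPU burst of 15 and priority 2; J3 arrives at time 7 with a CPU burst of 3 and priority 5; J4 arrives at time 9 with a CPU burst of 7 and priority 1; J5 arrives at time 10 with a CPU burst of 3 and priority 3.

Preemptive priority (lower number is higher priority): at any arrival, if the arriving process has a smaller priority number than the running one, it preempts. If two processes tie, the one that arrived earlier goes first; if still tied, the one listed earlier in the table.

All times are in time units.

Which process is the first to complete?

J4

Timeline: | J1 0-4 | J2 4-9 | J4 9-16 | J2 16-26 | J5 26-29 | J1 29-31 | J3 31-34 |
Completion: J1=31  J2=26  J3=34  J4=16  J5=29
Finish order: J4 → J2 → J5 → J1 → J3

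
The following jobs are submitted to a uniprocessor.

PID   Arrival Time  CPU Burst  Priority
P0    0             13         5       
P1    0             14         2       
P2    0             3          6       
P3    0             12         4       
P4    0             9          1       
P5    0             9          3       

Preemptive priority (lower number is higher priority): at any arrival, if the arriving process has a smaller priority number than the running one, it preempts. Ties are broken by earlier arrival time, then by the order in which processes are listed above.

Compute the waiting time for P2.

57

Gantt: | P4 0-9 | P1 9-23 | P5 23-32 | P3 32-44 | P0 44-57 | P2 57-60 |
Completion: P0=57  P1=23  P2=60  P3=44  P4=9  P5=32
Turnaround (C−A): P0=57  P1=23  P2=60  P3=44  P4=9  P5=32
Waiting(P2) = turnaround − burst = 60 − 3 = 57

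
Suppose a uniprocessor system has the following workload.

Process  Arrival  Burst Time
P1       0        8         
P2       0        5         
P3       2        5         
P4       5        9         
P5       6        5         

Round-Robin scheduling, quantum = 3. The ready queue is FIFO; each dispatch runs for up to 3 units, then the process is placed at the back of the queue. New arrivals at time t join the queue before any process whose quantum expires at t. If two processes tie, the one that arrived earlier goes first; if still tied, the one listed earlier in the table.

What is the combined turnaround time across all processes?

Schedule: | P1 0-3 | P2 3-6 | P3 6-9 | P1 9-12 | P4 12-15 | P5 15-18 | P2 18-20 | P3 20-22 | P1 22-24 | P4 24-27 | P5 27-29 | P4 29-32 |
Completion: P1=24  P2=20  P3=22  P4=32  P5=29
Turnaround (C−A): P1=24  P2=20  P3=20  P4=27  P5=23
Turnaround = completion − arrival: P1=24, P2=20, P3=20, P4=27, P5=23
Total turnaround = 24 + 20 + 20 + 27 + 23 = 114

114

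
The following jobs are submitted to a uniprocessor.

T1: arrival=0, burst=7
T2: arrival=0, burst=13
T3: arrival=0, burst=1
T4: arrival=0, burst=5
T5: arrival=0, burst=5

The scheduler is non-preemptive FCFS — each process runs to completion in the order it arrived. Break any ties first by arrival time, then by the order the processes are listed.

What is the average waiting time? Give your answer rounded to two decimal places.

Schedule: | T1 0-7 | T2 7-20 | T3 20-21 | T4 21-26 | T5 26-31 |
Completion: T1=7  T2=20  T3=21  T4=26  T5=31
Waiting times: T1=0, T2=7, T3=20, T4=21, T5=26
Average waiting = (0+7+20+21+26) / 5 = 74/5 = 14.80

14.80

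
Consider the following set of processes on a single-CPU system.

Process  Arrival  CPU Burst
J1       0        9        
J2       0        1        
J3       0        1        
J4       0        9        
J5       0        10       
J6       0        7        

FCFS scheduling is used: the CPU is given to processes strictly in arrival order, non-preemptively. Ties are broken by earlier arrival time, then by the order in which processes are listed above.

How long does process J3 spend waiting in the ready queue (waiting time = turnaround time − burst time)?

Schedule: | J1 0-9 | J2 9-10 | J3 10-11 | J4 11-20 | J5 20-30 | J6 30-37 |
Completion: J1=9  J2=10  J3=11  J4=20  J5=30  J6=37
Turnaround (C−A): J1=9  J2=10  J3=11  J4=20  J5=30  J6=37
Waiting(J3) = turnaround − burst = 11 − 1 = 10

10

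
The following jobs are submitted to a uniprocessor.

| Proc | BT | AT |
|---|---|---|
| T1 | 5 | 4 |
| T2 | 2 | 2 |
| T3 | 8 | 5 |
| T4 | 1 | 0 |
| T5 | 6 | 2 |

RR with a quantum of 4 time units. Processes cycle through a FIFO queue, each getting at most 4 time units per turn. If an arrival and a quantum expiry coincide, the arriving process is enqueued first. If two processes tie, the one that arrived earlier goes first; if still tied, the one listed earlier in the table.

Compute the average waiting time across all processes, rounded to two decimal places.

6.00

Timeline: | T4 0-1 | idle 1-2 | T2 2-4 | T5 4-8 | T1 8-12 | T3 12-16 | T5 16-18 | T1 18-19 | T3 19-23 |
Completion: T1=19  T2=4  T3=23  T4=1  T5=18
Waiting times: T1=10, T2=0, T3=10, T4=0, T5=10
Average waiting = (10+0+10+0+10) / 5 = 30/5 = 6.00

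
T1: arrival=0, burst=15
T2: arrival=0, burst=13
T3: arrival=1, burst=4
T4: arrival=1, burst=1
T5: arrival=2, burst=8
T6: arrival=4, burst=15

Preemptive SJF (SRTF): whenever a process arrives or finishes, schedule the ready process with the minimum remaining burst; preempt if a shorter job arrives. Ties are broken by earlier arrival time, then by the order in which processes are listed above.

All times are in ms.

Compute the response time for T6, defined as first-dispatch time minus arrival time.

Timeline: | T2 0-1 | T4 1-2 | T3 2-6 | T5 6-14 | T2 14-26 | T1 26-41 | T6 41-56 |
Completion: T1=41  T2=26  T3=6  T4=2  T5=14  T6=56
Turnaround (C−A): T1=41  T2=26  T3=5  T4=1  T5=12  T6=52
Response(T6) = first start − arrival = 41 − 4 = 37

37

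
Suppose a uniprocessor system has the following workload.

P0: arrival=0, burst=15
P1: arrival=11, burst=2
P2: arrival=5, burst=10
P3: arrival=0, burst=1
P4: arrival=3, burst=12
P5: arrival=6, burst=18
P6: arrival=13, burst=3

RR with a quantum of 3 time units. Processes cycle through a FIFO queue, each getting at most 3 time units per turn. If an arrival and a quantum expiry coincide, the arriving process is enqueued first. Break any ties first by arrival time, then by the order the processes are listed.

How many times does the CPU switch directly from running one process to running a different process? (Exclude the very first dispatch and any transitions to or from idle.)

Timeline: | P0 0-3 | P3 3-4 | P4 4-7 | P0 7-10 | P2 10-13 | P5 13-16 | P4 16-19 | P0 19-22 | P1 22-24 | P6 24-27 | P2 27-30 | P5 30-33 | P4 33-36 | P0 36-39 | P2 39-42 | P5 42-45 | P4 45-48 | P0 48-51 | P2 51-52 | P5 52-61 |
Completion: P0=51  P1=24  P2=52  P3=4  P4=48  P5=61  P6=27

19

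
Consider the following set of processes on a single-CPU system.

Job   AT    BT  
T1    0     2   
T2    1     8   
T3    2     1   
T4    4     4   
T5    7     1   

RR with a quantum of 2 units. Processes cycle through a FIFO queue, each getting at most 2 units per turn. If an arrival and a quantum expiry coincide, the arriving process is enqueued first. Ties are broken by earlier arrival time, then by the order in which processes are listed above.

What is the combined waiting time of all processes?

Gantt: | T1 0-2 | T2 2-4 | T3 4-5 | T4 5-7 | T2 7-9 | T5 9-10 | T4 10-12 | T2 12-16 |
Completion: T1=2  T2=16  T3=5  T4=12  T5=10
Waiting = turnaround − burst: T1=0, T2=7, T3=2, T4=4, T5=2
Total waiting = 0 + 7 + 2 + 4 + 2 = 15

15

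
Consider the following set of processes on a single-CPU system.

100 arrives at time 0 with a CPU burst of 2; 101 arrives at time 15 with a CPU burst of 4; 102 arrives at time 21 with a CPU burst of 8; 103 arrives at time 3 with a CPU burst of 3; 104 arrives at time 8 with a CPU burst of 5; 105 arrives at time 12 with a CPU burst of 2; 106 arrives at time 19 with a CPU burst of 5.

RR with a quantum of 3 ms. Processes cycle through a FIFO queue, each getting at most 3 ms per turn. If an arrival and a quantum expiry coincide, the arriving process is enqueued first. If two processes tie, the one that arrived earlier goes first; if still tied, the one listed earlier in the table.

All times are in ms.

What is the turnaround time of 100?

Schedule: | 100 0-2 | idle 2-3 | 103 3-6 | idle 6-8 | 104 8-13 | 105 13-15 | 101 15-19 | 106 19-22 | 102 22-25 | 106 25-27 | 102 27-32 |
Completion: 100=2  101=19  102=32  103=6  104=13  105=15  106=27
Turnaround (C−A): 100=2  101=4  102=11  103=3  104=5  105=3  106=8
Turnaround(100) = completion − arrival = 2 − 0 = 2

2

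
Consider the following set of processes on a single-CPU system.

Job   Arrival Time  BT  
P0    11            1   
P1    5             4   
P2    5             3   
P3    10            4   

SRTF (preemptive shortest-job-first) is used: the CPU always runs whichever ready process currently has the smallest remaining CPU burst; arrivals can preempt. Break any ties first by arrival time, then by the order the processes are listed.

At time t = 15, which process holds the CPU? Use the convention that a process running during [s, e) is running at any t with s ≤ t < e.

P3

Timeline: | idle 0-5 | P2 5-8 | P1 8-12 | P0 12-13 | P3 13-17 |
Completion: P0=13  P1=12  P2=8  P3=17
Turnaround (C−A): P0=2  P1=7  P2=3  P3=7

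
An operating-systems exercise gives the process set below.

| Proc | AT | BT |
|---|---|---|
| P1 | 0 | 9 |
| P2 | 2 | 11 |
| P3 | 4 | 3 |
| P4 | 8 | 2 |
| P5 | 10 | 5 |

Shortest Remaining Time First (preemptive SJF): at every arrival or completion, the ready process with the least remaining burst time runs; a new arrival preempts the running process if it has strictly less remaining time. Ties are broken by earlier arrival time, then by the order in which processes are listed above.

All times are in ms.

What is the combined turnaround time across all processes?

Schedule: | P1 0-4 | P3 4-7 | P1 7-8 | P4 8-10 | P1 10-14 | P5 14-19 | P2 19-30 |
Completion: P1=14  P2=30  P3=7  P4=10  P5=19
Turnaround (C−A): P1=14  P2=28  P3=3  P4=2  P5=9
Turnaround = completion − arrival: P1=14, P2=28, P3=3, P4=2, P5=9
Total turnaround = 14 + 28 + 3 + 2 + 9 = 56

56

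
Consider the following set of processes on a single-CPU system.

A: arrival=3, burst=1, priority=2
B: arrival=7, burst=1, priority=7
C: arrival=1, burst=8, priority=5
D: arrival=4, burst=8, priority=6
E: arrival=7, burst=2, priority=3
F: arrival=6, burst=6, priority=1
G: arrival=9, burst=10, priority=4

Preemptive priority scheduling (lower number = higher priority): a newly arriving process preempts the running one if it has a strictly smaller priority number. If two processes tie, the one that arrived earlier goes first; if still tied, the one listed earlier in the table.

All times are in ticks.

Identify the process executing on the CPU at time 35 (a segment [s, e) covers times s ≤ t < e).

Timeline: | idle 0-1 | C 1-3 | A 3-4 | C 4-6 | F 6-12 | E 12-14 | G 14-24 | C 24-28 | D 28-36 | B 36-37 |
Completion: A=4  B=37  C=28  D=36  E=14  F=12  G=24
Turnaround (C−A): A=1  B=30  C=27  D=32  E=7  F=6  G=15

D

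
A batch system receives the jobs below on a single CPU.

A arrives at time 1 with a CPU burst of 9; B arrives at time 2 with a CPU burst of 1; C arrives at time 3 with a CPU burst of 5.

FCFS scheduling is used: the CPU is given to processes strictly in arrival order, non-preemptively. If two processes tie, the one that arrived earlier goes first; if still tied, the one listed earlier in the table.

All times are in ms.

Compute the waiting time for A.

0

Gantt: | idle 0-1 | A 1-10 | B 10-11 | C 11-16 |
Completion: A=10  B=11  C=16
Waiting(A) = turnaround − burst = 9 − 9 = 0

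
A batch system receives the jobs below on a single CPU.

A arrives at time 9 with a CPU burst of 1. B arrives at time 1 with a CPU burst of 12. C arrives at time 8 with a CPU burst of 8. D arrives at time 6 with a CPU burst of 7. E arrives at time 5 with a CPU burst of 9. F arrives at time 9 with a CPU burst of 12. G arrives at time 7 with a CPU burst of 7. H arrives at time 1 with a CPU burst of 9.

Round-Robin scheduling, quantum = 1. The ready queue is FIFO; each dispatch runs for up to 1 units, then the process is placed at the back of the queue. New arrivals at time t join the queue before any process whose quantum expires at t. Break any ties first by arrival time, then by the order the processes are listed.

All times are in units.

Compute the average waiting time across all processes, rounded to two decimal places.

38.38

Timeline: | idle 0-1 | B 1-2 | H 2-3 | B 3-4 | H 4-5 | B 5-6 | E 6-7 | H 7-8 | D 8-9 | B 9-10 | G 10-11 | E 11-12 | C 12-13 | H 13-14 | A 14-15 | F 15-16 | D 16-17 | B 17-18 | G 18-19 | E 19-20 | C 20-21 | H 21-22 | F 22-23 | D 23-24 | B 24-25 | G 25-26 | E 26-27 | C 27-28 | H 28-29 | F 29-30 | D 30-31 | B 31-32 | G 32-33 | E 33-34 | C 34-35 | H 35-36 | F 36-37 | D 37-38 | B 38-39 | G 39-40 | E 40-41 | C 41-42 | H 42-43 | F 43-44 | D 44-45 | B 45-46 | G 46-47 | E 47-48 | C 48-49 | H 49-50 | F 50-51 | D 51-52 | B 52-53 | G 53-54 | E 54-55 | C 55-56 | F 56-57 | B 57-58 | E 58-59 | C 59-60 | F 60-61 | B 61-62 | F 62-66 |
Completion: A=15  B=62  C=60  D=52  E=59  F=66  G=54  H=50
Turnaround (C−A): A=6  B=61  C=52  D=46  E=54  F=57  G=47  H=49
Waiting times: A=5, B=49, C=44, D=39, E=45, F=45, G=40, H=40
Average waiting = (5+49+44+39+45+45+40+40) / 8 = 307/8 = 38.38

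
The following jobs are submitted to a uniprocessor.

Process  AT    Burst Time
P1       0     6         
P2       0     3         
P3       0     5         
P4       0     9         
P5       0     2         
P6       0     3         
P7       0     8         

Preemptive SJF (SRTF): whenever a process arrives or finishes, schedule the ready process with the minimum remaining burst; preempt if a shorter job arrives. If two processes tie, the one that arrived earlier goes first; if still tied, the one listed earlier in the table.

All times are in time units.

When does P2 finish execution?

Schedule: | P5 0-2 | P2 2-5 | P6 5-8 | P3 8-13 | P1 13-19 | P7 19-27 | P4 27-36 |
Completion: P1=19  P2=5  P3=13  P4=36  P5=2  P6=8  P7=27
Turnaround (C−A): P1=19  P2=5  P3=13  P4=36  P5=2  P6=8  P7=27

5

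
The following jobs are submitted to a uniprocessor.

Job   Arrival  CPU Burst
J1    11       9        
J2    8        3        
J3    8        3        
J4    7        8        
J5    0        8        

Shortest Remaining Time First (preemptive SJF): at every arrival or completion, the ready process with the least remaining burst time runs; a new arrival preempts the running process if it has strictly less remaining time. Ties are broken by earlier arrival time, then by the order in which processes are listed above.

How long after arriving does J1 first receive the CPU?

Schedule: | J5 0-8 | J2 8-11 | J3 11-14 | J4 14-22 | J1 22-31 |
Completion: J1=31  J2=11  J3=14  J4=22  J5=8
Response(J1) = first start − arrival = 22 − 11 = 11

11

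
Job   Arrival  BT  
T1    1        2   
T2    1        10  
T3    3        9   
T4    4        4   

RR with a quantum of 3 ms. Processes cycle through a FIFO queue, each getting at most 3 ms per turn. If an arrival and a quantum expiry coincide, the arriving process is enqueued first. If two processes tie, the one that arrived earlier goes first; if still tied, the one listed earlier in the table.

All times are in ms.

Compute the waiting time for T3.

13

Gantt: | idle 0-1 | T1 1-3 | T2 3-6 | T3 6-9 | T4 9-12 | T2 12-15 | T3 15-18 | T4 18-19 | T2 19-22 | T3 22-25 | T2 25-26 |
Completion: T1=3  T2=26  T3=25  T4=19
Turnaround (C−A): T1=2  T2=25  T3=22  T4=15
Waiting(T3) = turnaround − burst = 22 − 9 = 13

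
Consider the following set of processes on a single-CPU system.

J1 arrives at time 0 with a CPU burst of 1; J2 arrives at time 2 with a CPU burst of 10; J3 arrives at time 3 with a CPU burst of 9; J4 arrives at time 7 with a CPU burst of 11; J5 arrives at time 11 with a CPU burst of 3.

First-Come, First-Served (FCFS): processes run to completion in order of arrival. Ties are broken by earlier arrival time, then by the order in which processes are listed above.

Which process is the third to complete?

Timeline: | J1 0-1 | idle 1-2 | J2 2-12 | J3 12-21 | J4 21-32 | J5 32-35 |
Completion: J1=1  J2=12  J3=21  J4=32  J5=35
Finish order: J1 → J2 → J3 → J4 → J5

J3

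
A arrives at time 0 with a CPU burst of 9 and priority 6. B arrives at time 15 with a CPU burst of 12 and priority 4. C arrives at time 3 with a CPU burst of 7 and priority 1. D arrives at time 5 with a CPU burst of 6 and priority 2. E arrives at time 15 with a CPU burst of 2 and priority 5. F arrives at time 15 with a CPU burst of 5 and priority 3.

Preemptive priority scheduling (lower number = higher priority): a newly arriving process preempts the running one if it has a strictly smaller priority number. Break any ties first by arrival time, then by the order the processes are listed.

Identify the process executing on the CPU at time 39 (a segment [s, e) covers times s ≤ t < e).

A

Gantt: | A 0-3 | C 3-10 | D 10-16 | F 16-21 | B 21-33 | E 33-35 | A 35-41 |
Completion: A=41  B=33  C=10  D=16  E=35  F=21
Turnaround (C−A): A=41  B=18  C=7  D=11  E=20  F=6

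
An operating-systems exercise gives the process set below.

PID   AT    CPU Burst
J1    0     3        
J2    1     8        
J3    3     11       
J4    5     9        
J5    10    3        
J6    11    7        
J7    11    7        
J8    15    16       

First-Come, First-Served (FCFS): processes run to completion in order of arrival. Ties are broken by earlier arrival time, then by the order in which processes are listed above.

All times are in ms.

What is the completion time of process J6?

Gantt: | J1 0-3 | J2 3-11 | J3 11-22 | J4 22-31 | J5 31-34 | J6 34-41 | J7 41-48 | J8 48-64 |
Completion: J1=3  J2=11  J3=22  J4=31  J5=34  J6=41  J7=48  J8=64

41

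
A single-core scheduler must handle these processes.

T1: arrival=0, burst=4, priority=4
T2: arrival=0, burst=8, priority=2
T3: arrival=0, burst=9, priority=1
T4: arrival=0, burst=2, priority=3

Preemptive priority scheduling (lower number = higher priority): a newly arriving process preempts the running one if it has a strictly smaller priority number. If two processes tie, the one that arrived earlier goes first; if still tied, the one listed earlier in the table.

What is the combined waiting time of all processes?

45

Gantt: | T3 0-9 | T2 9-17 | T4 17-19 | T1 19-23 |
Completion: T1=23  T2=17  T3=9  T4=19
Waiting = turnaround − burst: T1=19, T2=9, T3=0, T4=17
Total waiting = 19 + 9 + 0 + 17 = 45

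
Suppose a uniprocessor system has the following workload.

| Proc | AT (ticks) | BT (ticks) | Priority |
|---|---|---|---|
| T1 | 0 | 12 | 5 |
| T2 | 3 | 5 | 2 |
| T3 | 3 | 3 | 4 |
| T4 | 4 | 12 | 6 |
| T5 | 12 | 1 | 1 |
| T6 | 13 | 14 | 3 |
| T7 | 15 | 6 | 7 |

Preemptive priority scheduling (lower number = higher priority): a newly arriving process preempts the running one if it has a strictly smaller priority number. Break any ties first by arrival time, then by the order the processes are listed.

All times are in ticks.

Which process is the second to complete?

T3

Gantt: | T1 0-3 | T2 3-8 | T3 8-11 | T1 11-12 | T5 12-13 | T6 13-27 | T1 27-35 | T4 35-47 | T7 47-53 |
Completion: T1=35  T2=8  T3=11  T4=47  T5=13  T6=27  T7=53
Finish order: T2 → T3 → T5 → T6 → T1 → T4 → T7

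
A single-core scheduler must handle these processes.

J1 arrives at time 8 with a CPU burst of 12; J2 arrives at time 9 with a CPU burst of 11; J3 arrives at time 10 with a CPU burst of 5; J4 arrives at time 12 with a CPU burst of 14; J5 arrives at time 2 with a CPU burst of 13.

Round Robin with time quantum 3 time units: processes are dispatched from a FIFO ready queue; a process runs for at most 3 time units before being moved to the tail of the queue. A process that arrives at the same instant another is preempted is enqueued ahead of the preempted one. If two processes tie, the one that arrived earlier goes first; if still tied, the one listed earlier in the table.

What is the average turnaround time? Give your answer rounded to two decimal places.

Gantt: | idle 0-2 | J5 2-8 | J1 8-11 | J5 11-14 | J2 14-17 | J3 17-20 | J1 20-23 | J4 23-26 | J5 26-29 | J2 29-32 | J3 32-34 | J1 34-37 | J4 37-40 | J5 40-41 | J2 41-44 | J1 44-47 | J4 47-50 | J2 50-52 | J4 52-57 |
Completion: J1=47  J2=52  J3=34  J4=57  J5=41
Turnaround (C−A): J1=39  J2=43  J3=24  J4=45  J5=39
Turnaround times: J1=39, J2=43, J3=24, J4=45, J5=39
Average turnaround = (39+43+24+45+39) / 5 = 190/5 = 38.00

38.00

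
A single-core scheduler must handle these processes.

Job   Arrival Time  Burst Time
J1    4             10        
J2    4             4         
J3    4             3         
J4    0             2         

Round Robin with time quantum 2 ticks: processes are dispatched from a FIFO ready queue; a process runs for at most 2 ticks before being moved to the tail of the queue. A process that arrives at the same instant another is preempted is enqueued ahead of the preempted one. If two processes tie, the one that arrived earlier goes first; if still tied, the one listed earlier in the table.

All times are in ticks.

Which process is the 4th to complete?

Timeline: | J4 0-2 | idle 2-4 | J1 4-6 | J2 6-8 | J3 8-10 | J1 10-12 | J2 12-14 | J3 14-15 | J1 15-21 |
Completion: J1=21  J2=14  J3=15  J4=2
Finish order: J4 → J2 → J3 → J1

J1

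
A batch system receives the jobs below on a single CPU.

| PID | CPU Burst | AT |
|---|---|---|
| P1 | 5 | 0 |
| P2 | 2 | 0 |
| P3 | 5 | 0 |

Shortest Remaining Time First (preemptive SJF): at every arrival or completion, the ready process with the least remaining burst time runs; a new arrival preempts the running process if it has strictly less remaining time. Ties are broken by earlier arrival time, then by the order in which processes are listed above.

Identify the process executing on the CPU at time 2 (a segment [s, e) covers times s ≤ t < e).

P1

Timeline: | P2 0-2 | P1 2-7 | P3 7-12 |
Completion: P1=7  P2=2  P3=12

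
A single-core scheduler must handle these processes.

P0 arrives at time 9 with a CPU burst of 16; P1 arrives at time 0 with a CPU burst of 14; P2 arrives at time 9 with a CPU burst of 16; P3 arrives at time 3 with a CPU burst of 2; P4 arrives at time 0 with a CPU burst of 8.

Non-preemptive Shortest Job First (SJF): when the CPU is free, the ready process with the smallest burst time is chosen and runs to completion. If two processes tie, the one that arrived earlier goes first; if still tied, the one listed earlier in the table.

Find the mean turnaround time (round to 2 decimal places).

Gantt: | P4 0-8 | P3 8-10 | P1 10-24 | P0 24-40 | P2 40-56 |
Completion: P0=40  P1=24  P2=56  P3=10  P4=8
Turnaround (C−A): P0=31  P1=24  P2=47  P3=7  P4=8
Turnaround times: P0=31, P1=24, P2=47, P3=7, P4=8
Average turnaround = (31+24+47+7+8) / 5 = 117/5 = 23.40

23.40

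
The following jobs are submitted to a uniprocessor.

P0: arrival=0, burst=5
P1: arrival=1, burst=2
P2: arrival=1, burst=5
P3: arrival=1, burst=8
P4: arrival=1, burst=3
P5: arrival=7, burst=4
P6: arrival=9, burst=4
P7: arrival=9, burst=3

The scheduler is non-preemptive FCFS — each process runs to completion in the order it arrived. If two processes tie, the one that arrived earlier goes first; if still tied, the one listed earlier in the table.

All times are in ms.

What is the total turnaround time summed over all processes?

130

Timeline: | P0 0-5 | P1 5-7 | P2 7-12 | P3 12-20 | P4 20-23 | P5 23-27 | P6 27-31 | P7 31-34 |
Completion: P0=5  P1=7  P2=12  P3=20  P4=23  P5=27  P6=31  P7=34
Turnaround (C−A): P0=5  P1=6  P2=11  P3=19  P4=22  P5=20  P6=22  P7=25
Turnaround = completion − arrival: P0=5, P1=6, P2=11, P3=19, P4=22, P5=20, P6=22, P7=25
Total turnaround = 5 + 6 + 11 + 19 + 22 + 20 + 22 + 25 = 130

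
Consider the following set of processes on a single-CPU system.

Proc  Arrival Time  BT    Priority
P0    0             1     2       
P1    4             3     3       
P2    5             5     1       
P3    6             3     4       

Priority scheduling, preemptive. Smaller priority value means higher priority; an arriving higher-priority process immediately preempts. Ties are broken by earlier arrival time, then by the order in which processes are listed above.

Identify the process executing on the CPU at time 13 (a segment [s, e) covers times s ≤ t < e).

Gantt: | P0 0-1 | idle 1-4 | P1 4-5 | P2 5-10 | P1 10-12 | P3 12-15 |
Completion: P0=1  P1=12  P2=10  P3=15
Turnaround (C−A): P0=1  P1=8  P2=5  P3=9

P3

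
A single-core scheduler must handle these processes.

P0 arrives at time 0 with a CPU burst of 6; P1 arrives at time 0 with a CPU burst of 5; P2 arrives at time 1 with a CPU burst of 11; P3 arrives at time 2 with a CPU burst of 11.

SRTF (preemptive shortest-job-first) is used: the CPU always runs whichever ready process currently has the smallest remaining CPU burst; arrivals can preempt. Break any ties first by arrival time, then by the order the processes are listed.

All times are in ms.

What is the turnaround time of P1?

Schedule: | P1 0-5 | P0 5-11 | P2 11-22 | P3 22-33 |
Completion: P0=11  P1=5  P2=22  P3=33
Turnaround(P1) = completion − arrival = 5 − 0 = 5

5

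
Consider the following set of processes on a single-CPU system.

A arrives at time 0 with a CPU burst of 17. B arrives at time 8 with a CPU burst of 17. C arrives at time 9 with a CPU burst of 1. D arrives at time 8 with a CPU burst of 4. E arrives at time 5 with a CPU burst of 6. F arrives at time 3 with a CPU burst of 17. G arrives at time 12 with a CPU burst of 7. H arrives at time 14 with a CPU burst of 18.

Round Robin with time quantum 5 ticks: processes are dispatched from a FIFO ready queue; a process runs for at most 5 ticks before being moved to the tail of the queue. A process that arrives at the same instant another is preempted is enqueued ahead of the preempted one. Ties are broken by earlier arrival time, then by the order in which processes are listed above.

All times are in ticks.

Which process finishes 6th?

Schedule: | A 0-5 | F 5-10 | E 10-15 | A 15-20 | B 20-25 | D 25-29 | C 29-30 | F 30-35 | G 35-40 | H 40-45 | E 45-46 | A 46-51 | B 51-56 | F 56-61 | G 61-63 | H 63-68 | A 68-70 | B 70-75 | F 75-77 | H 77-82 | B 82-84 | H 84-87 |
Completion: A=70  B=84  C=30  D=29  E=46  F=77  G=63  H=87
Turnaround (C−A): A=70  B=76  C=21  D=21  E=41  F=74  G=51  H=73
Finish order: D → C → E → G → A → F → B → H

F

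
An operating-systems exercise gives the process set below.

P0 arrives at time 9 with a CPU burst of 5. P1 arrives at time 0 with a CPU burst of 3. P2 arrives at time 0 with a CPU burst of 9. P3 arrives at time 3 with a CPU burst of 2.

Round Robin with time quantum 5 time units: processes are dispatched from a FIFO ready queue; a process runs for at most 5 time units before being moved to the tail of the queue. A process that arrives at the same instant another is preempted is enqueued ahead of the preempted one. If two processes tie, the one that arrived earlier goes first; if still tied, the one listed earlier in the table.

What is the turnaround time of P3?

7

Schedule: | P1 0-3 | P2 3-8 | P3 8-10 | P2 10-14 | P0 14-19 |
Completion: P0=19  P1=3  P2=14  P3=10
Turnaround(P3) = completion − arrival = 10 − 3 = 7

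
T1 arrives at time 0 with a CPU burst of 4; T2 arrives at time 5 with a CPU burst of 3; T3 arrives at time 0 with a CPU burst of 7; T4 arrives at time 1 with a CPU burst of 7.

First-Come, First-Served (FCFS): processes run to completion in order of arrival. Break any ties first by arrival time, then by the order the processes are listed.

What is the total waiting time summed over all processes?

27

Schedule: | T1 0-4 | T3 4-11 | T4 11-18 | T2 18-21 |
Completion: T1=4  T2=21  T3=11  T4=18
Waiting = turnaround − burst: T1=0, T2=13, T3=4, T4=10
Total waiting = 0 + 13 + 4 + 10 = 27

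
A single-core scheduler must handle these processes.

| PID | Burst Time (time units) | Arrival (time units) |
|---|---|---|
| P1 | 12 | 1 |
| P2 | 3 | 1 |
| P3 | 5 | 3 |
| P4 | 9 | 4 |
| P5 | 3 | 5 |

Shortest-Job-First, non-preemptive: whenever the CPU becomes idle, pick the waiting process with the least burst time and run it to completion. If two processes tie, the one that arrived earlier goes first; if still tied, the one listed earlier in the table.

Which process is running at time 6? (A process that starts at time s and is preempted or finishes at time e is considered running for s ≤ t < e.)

Timeline: | idle 0-1 | P2 1-4 | P3 4-9 | P5 9-12 | P4 12-21 | P1 21-33 |
Completion: P1=33  P2=4  P3=9  P4=21  P5=12
Turnaround (C−A): P1=32  P2=3  P3=6  P4=17  P5=7

P3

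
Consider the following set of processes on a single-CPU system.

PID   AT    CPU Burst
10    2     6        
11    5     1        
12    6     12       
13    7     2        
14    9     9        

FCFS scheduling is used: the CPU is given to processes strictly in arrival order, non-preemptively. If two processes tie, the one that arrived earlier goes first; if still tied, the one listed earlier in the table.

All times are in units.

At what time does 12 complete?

Gantt: | idle 0-2 | 10 2-8 | 11 8-9 | 12 9-21 | 13 21-23 | 14 23-32 |
Completion: 10=8  11=9  12=21  13=23  14=32
Turnaround (C−A): 10=6  11=4  12=15  13=16  14=23

21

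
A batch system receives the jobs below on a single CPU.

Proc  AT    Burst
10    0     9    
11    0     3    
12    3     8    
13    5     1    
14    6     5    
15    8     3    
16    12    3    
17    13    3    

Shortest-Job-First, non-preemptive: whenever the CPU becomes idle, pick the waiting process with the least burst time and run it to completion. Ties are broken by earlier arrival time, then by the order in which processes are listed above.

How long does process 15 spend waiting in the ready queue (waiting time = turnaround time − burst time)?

4

Timeline: | 11 0-3 | 12 3-11 | 13 11-12 | 15 12-15 | 16 15-18 | 17 18-21 | 14 21-26 | 10 26-35 |
Completion: 10=35  11=3  12=11  13=12  14=26  15=15  16=18  17=21
Turnaround (C−A): 10=35  11=3  12=8  13=7  14=20  15=7  16=6  17=8
Waiting(15) = turnaround − burst = 7 − 3 = 4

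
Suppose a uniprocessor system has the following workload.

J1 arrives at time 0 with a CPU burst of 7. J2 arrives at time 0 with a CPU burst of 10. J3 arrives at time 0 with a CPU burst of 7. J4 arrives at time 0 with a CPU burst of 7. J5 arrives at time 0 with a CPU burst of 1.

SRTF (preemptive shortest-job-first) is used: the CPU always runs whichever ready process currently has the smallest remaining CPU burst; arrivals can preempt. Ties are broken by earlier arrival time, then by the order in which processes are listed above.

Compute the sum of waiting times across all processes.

Gantt: | J5 0-1 | J1 1-8 | J3 8-15 | J4 15-22 | J2 22-32 |
Completion: J1=8  J2=32  J3=15  J4=22  J5=1
Turnaround (C−A): J1=8  J2=32  J3=15  J4=22  J5=1
Waiting = turnaround − burst: J1=1, J2=22, J3=8, J4=15, J5=0
Total waiting = 1 + 22 + 8 + 15 + 0 = 46

46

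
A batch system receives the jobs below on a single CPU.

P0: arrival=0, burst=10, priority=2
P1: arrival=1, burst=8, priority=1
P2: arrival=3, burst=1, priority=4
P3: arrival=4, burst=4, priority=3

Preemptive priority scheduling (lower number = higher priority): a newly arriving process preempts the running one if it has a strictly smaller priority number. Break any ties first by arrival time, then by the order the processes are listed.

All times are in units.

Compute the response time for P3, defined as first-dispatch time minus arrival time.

14

Timeline: | P0 0-1 | P1 1-9 | P0 9-18 | P3 18-22 | P2 22-23 |
Completion: P0=18  P1=9  P2=23  P3=22
Response(P3) = first start − arrival = 18 − 4 = 14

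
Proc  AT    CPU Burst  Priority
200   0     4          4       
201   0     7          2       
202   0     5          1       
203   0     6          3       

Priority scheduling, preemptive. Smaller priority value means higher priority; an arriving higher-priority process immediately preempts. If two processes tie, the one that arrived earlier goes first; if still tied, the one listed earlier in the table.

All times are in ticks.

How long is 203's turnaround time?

Timeline: | 202 0-5 | 201 5-12 | 203 12-18 | 200 18-22 |
Completion: 200=22  201=12  202=5  203=18
Turnaround(203) = completion − arrival = 18 − 0 = 18

18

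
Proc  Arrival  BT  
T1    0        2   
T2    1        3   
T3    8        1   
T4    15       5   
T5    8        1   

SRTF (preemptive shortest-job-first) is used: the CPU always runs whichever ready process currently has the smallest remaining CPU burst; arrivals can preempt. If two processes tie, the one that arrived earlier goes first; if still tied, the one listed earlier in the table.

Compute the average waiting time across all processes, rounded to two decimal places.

Gantt: | T1 0-2 | T2 2-5 | idle 5-8 | T3 8-9 | T5 9-10 | idle 10-15 | T4 15-20 |
Completion: T1=2  T2=5  T3=9  T4=20  T5=10
Turnaround (C−A): T1=2  T2=4  T3=1  T4=5  T5=2
Waiting times: T1=0, T2=1, T3=0, T4=0, T5=1
Average waiting = (0+1+0+0+1) / 5 = 2/5 = 0.40

0.40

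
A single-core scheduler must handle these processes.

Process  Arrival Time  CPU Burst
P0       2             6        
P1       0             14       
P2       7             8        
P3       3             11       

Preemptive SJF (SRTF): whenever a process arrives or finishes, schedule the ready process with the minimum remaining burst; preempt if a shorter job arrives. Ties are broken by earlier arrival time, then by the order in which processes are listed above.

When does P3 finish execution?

27

Gantt: | P1 0-2 | P0 2-8 | P2 8-16 | P3 16-27 | P1 27-39 |
Completion: P0=8  P1=39  P2=16  P3=27
Turnaround (C−A): P0=6  P1=39  P2=9  P3=24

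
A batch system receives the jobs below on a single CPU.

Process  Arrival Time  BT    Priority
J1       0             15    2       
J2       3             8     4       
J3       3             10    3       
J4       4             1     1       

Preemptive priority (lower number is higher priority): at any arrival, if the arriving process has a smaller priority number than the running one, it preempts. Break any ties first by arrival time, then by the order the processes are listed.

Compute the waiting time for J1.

1

Timeline: | J1 0-4 | J4 4-5 | J1 5-16 | J3 16-26 | J2 26-34 |
Completion: J1=16  J2=34  J3=26  J4=5
Waiting(J1) = turnaround − burst = 16 − 15 = 1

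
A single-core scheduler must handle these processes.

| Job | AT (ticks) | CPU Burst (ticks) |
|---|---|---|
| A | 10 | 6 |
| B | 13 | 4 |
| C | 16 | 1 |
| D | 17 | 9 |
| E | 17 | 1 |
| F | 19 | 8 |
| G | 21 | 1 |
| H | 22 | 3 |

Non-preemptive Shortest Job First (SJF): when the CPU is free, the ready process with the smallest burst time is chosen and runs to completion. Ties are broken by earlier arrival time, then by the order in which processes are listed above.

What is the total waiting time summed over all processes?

31

Timeline: | idle 0-10 | A 10-16 | C 16-17 | E 17-18 | B 18-22 | G 22-23 | H 23-26 | F 26-34 | D 34-43 |
Completion: A=16  B=22  C=17  D=43  E=18  F=34  G=23  H=26
Waiting = turnaround − burst: A=0, B=5, C=0, D=17, E=0, F=7, G=1, H=1
Total waiting = 0 + 5 + 0 + 17 + 0 + 7 + 1 + 1 = 31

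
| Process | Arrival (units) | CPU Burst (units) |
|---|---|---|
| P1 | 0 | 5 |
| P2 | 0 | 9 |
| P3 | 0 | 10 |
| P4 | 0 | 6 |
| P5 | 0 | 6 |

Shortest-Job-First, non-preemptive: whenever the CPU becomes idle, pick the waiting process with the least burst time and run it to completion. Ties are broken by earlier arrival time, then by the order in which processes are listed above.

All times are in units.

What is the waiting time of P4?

Schedule: | P1 0-5 | P4 5-11 | P5 11-17 | P2 17-26 | P3 26-36 |
Completion: P1=5  P2=26  P3=36  P4=11  P5=17
Waiting(P4) = turnaround − burst = 11 − 6 = 5

5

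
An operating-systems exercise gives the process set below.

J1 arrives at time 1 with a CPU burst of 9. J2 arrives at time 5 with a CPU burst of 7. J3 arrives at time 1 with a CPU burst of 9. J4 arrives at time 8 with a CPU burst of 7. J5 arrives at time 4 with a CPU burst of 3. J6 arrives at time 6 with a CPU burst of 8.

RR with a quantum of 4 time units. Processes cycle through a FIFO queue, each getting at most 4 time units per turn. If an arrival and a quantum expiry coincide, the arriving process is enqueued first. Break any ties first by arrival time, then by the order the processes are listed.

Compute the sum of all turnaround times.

185

Schedule: | idle 0-1 | J1 1-5 | J3 5-9 | J5 9-12 | J2 12-16 | J1 16-20 | J6 20-24 | J4 24-28 | J3 28-32 | J2 32-35 | J1 35-36 | J6 36-40 | J4 40-43 | J3 43-44 |
Completion: J1=36  J2=35  J3=44  J4=43  J5=12  J6=40
Turnaround = completion − arrival: J1=35, J2=30, J3=43, J4=35, J5=8, J6=34
Total turnaround = 35 + 30 + 43 + 35 + 8 + 34 = 185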